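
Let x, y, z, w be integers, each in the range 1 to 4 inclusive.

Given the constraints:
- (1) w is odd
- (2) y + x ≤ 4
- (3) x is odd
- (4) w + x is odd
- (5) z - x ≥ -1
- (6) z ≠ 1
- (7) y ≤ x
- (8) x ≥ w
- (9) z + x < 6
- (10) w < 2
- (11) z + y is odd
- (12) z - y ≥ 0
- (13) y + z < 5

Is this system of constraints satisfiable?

Unsatisfiable

Constraint 1 makes w odd and constraint 3 makes x odd, so w + x must be even. Constraint 4 says w + x is odd — contradiction.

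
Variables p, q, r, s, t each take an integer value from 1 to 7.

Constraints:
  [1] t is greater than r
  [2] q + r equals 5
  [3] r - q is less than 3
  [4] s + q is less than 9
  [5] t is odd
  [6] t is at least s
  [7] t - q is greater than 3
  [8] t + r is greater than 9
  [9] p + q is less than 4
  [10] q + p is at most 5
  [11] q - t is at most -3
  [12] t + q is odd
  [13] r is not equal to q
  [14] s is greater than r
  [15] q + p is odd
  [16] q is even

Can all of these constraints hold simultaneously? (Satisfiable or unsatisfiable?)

Satisfiable

The assignment p = 1, q = 2, r = 3, s = 5, t = 7 works:
  constraint 2 holds since q + r = 5.
  constraint 3 holds since r - q = 1.
The rest check out directly.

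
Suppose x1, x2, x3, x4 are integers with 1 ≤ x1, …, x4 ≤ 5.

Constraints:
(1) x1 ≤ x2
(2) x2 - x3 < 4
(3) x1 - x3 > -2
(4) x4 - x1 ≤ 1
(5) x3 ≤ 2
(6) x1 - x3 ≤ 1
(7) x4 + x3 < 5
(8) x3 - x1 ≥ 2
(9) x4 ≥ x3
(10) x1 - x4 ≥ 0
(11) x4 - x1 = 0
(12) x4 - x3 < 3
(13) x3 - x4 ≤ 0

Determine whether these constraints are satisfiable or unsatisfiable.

Constraints 8, 10, and 13 give x1 − x4 ≥ 0, x4 − x3 ≥ 0, x3 − x1 ≥ 2.
Adding all 3 inequalities: the left sides telescope to 0, and the right sides sum to 0 + 0 + 2 = 2. So 0 ≥ 2, which is false.

Unsatisfiable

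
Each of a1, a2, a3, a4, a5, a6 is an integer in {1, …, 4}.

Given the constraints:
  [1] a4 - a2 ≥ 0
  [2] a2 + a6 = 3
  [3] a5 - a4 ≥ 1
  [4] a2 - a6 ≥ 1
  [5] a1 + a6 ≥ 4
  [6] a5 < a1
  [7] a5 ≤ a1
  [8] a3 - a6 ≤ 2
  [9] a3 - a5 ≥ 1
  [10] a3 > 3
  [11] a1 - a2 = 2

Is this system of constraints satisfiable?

Constraints 1, 3, 4, 8, and 9 give a6 − a3 ≥ -2, a3 − a5 ≥ 1, a5 − a4 ≥ 1, a4 − a2 ≥ 0, a2 − a6 ≥ 1.
Adding all 5 inequalities: the left sides telescope to 0, and the right sides sum to (-2) + 1 + 1 + 0 + 1 = 1. So 0 ≥ 1, which is false.

Unsatisfiable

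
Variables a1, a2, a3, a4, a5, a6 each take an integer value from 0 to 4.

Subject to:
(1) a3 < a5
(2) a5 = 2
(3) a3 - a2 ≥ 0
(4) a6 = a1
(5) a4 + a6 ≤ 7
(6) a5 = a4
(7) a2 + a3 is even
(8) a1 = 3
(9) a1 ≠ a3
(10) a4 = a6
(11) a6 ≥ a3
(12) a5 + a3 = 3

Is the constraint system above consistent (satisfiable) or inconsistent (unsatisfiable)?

Constraint 2 fixes a5 = 2 and constraint 8 fixes a1 = 3. Constraints 4, 6, and 10 give a5 = a4 = a6 = a1, so a5 = a1. But 2 ≠ 3 — contradiction.

Unsatisfiable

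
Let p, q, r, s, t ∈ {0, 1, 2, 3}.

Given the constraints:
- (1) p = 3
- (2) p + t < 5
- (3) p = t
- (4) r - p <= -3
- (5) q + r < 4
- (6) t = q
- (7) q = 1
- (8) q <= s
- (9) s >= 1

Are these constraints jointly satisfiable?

Unsatisfiable

Constraint 1 fixes p = 3 and constraint 7 fixes q = 1. Constraints 3 and 6 give p = t = q, so p = q. But 3 ≠ 1 — contradiction.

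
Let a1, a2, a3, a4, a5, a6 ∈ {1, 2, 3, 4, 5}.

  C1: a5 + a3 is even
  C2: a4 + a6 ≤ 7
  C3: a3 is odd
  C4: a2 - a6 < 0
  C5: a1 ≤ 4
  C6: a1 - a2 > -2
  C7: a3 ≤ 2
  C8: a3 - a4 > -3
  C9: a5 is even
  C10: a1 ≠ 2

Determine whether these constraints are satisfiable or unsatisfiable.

Unsatisfiable

Constraint 9 makes a5 even and constraint 3 makes a3 odd, so a5 + a3 must be odd. Constraint 1 says a5 + a3 is even — contradiction.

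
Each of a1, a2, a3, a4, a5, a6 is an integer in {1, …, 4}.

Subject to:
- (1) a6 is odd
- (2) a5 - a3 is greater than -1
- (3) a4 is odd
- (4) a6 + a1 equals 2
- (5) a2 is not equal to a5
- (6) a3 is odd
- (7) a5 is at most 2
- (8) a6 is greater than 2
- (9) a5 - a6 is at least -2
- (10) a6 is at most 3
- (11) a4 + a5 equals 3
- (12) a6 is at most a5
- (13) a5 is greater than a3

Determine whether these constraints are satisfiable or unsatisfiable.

From constraint 8: a6 ≥ 3. From constraints 7 and 12: a6 ≤ a5 and a5 ≤ 2, so a6 ≤ 2. But 2 < 3, so no value of a6 works.

Unsatisfiable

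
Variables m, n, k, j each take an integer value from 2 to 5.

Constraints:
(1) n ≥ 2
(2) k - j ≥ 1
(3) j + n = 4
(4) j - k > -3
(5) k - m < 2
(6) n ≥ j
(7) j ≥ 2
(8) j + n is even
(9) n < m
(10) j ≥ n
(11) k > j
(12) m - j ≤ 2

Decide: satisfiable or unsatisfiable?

Satisfiable

Try m = 4, n = 2, k = 4, j = 2.
Check constraint 2: k - j = 2; constraint 3: j + n = 4; constraint 4: j - k = -2. The remaining constraints are straightforward to verify.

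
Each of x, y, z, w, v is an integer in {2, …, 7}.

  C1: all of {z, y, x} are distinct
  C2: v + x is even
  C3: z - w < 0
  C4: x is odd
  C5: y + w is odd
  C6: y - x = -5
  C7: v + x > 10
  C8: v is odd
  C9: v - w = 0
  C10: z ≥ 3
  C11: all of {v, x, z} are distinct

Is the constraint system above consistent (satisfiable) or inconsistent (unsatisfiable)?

Satisfiable

The assignment x = 7, y = 2, z = 3, w = 5, v = 5 works:
  constraint 3 holds since z - w = -2.
  constraint 6 holds since y - x = -5.
The rest check out directly.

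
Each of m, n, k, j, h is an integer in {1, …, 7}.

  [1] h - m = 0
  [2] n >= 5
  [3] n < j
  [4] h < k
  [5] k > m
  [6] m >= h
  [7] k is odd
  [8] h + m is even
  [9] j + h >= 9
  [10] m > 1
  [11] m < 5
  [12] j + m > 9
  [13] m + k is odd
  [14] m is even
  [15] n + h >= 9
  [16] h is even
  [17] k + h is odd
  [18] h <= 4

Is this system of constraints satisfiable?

Satisfiable

Try m = 4, n = 5, k = 7, j = 6, h = 4.
Check constraint 1: h - m = 0; constraint 9: j + h = 10; constraint 12: j + m = 10. The remaining constraints are straightforward to verify.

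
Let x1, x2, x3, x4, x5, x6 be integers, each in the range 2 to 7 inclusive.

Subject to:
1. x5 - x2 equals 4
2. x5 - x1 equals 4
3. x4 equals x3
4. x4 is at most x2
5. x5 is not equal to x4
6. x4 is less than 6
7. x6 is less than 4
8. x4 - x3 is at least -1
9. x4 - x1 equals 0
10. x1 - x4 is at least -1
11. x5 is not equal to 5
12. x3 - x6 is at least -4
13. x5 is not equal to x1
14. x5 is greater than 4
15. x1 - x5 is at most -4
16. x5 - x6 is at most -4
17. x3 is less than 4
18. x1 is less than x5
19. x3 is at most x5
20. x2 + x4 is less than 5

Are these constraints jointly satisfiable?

Unsatisfiable

Constraints 8, 10, 12, 15, and 16 give x3 − x6 ≥ -4, x6 − x5 ≥ 4, x5 − x1 ≥ 4, x1 − x4 ≥ -1, x4 − x3 ≥ -1.
Adding all 5 inequalities: the left sides telescope to 0, and the right sides sum to (-4) + 4 + 4 + (-1) + (-1) = 2. So 0 ≥ 2, which is false.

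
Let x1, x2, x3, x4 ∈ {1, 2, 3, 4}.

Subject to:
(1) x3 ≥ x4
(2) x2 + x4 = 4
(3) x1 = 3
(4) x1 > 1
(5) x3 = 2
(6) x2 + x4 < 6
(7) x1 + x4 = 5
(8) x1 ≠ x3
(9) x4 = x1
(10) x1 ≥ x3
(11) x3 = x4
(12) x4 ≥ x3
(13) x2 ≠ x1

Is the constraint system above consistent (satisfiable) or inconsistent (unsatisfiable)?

Unsatisfiable

Constraint 5 fixes x3 = 2 and constraint 3 fixes x1 = 3. Constraints 9 and 11 give x3 = x4 = x1, so x3 = x1. But 2 ≠ 3 — contradiction.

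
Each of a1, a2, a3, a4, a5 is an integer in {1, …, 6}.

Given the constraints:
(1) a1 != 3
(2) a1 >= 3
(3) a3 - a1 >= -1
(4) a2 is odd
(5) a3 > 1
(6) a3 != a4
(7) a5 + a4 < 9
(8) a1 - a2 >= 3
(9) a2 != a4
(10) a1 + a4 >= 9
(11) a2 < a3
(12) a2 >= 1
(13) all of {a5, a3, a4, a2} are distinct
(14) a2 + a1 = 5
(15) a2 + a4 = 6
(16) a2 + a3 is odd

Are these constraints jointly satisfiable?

Satisfiable

Try a1 = 4, a2 = 1, a3 = 6, a4 = 5, a5 = 2.
Check constraint 3: a3 - a1 = 2; constraint 7: a5 + a4 = 7. The remaining constraints are straightforward to verify.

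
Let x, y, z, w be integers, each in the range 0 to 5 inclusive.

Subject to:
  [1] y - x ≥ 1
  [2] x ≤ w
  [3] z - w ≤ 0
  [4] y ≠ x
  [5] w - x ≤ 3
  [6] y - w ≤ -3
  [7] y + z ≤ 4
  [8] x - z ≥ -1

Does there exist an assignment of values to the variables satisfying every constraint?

Constraints 1, 5, and 6 give x − w ≥ -3, w − y ≥ 3, y − x ≥ 1.
Adding all 3 inequalities: the left sides telescope to 0, and the right sides sum to (-3) + 3 + 1 = 1. So 0 ≥ 1, which is false.

Unsatisfiable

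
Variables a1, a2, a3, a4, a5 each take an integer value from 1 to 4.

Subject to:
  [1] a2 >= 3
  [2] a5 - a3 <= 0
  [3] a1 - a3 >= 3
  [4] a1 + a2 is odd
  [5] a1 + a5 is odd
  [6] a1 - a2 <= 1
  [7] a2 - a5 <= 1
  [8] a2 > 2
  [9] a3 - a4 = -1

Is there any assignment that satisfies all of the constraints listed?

Constraints 2, 3, 6, and 7 give a3 − a5 ≥ 0, a5 − a2 ≥ -1, a2 − a1 ≥ -1, a1 − a3 ≥ 3.
Adding all 4 inequalities: the left sides telescope to 0, and the right sides sum to 0 + (-1) + (-1) + 3 = 1. So 0 ≥ 1, which is false.

Unsatisfiable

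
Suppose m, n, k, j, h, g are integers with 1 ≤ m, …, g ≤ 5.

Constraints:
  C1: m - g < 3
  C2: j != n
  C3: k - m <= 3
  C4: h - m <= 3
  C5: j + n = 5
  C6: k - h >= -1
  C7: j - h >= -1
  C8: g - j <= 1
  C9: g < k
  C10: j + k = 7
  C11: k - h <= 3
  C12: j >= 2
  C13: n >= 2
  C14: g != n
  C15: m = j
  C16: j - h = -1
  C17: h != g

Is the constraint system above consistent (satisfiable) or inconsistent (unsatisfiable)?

Take m = 2, n = 3, k = 5, j = 2, h = 3, g = 2. Then constraint 1: m - g = 0; constraint 3: k - m = 3; constraint 4: h - m = 1, and every other listed constraint is also met.

Satisfiable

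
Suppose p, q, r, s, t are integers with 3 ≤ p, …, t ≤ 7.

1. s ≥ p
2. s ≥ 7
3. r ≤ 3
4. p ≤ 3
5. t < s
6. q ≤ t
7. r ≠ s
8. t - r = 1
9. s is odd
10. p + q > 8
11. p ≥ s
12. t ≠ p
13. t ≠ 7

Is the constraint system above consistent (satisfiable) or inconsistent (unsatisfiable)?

Unsatisfiable

From constraints 2 and 11: p ≥ s and s ≥ 7, so p ≥ 7. From constraint 4: p ≤ 3. But 3 < 7, so no value of p works.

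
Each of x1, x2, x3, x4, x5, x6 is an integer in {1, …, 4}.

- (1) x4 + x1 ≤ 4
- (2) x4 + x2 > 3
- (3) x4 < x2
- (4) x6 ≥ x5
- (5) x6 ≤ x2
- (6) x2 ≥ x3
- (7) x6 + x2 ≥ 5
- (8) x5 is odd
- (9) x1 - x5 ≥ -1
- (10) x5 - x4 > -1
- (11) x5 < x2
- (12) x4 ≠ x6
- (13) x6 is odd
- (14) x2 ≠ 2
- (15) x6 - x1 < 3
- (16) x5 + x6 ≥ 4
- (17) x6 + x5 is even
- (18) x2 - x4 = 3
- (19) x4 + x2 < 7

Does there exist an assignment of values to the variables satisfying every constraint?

One satisfying assignment is x1 = 1, x2 = 4, x3 = 1, x4 = 1, x5 = 1, x6 = 3.
For the less obvious constraints — constraint 1: x4 + x1 = 2; constraint 2: x4 + x2 = 5 — and the others hold by inspection.

Satisfiable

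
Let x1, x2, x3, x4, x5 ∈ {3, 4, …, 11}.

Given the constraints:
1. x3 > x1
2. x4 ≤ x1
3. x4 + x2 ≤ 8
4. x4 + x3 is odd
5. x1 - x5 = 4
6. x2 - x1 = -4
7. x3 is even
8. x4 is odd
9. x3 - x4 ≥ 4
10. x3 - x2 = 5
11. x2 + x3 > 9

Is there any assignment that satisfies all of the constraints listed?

The assignment x1 = 7, x2 = 3, x3 = 8, x4 = 3, x5 = 3 works:
  constraint 3 holds since x4 + x2 = 6.
  constraint 5 holds since x1 - x5 = 4.
  constraint 6 holds since x2 - x1 = -4.
The rest check out directly.

Satisfiable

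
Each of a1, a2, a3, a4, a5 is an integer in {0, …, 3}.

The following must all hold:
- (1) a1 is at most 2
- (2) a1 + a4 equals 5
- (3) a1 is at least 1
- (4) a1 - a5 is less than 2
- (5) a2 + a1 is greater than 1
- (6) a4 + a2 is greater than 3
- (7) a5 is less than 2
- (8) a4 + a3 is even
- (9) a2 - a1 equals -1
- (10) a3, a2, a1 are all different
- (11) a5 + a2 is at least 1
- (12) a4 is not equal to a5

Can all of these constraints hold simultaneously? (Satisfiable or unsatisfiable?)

Satisfiable

Take a1 = 2, a2 = 1, a3 = 3, a4 = 3, a5 = 1. Then constraint 2: a1 + a4 = 5; constraint 4: a1 - a5 = 1, and every other listed constraint is also met.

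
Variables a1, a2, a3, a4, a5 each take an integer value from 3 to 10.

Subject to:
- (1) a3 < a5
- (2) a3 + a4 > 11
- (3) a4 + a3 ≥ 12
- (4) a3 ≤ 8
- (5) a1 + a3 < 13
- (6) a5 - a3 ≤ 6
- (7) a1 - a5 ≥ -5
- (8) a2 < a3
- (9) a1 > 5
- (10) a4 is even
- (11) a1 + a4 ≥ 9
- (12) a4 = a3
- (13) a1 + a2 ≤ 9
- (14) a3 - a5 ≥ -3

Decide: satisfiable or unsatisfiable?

Satisfiable

Try a1 = 6, a2 = 3, a3 = 6, a4 = 6, a5 = 9.
Check constraint 2: a3 + a4 = 12; constraint 3: a4 + a3 = 12. The remaining constraints are straightforward to verify.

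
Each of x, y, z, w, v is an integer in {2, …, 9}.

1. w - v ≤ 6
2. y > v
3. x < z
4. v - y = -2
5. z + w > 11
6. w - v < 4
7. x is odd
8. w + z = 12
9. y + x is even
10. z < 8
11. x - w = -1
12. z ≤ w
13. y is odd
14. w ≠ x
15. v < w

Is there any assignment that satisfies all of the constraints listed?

Satisfiable

The assignment x = 5, y = 5, z = 6, w = 6, v = 3 works:
  constraint 1 holds since w - v = 3.
  constraint 4 holds since v - y = -2.
The rest check out directly.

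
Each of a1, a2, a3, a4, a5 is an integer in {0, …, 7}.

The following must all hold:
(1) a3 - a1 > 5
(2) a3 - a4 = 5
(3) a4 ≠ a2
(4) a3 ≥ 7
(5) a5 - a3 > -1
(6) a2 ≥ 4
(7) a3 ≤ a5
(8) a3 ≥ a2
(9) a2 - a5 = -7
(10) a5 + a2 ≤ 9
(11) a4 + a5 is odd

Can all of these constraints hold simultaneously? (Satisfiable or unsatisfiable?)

From constraints 4 and 7: a5 ≥ a3 ≥ 7. From constraint 6: a2 ≥ 4. Hence a5 + a2 ≥ 11. But constraint 10 requires a5 + a2 ≤ 9, and 9 < 11. Contradiction.

Unsatisfiable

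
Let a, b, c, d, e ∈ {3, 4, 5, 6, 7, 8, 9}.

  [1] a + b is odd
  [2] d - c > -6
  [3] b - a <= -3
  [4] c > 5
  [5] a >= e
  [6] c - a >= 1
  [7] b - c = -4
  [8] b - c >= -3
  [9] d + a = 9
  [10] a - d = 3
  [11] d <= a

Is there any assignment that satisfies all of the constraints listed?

Constraints 3, 6, and 8 give b − c ≥ -3, c − a ≥ 1, a − b ≥ 3.
Adding all 3 inequalities: the left sides telescope to 0, and the right sides sum to (-3) + 1 + 3 = 1. So 0 ≥ 1, which is false.

Unsatisfiable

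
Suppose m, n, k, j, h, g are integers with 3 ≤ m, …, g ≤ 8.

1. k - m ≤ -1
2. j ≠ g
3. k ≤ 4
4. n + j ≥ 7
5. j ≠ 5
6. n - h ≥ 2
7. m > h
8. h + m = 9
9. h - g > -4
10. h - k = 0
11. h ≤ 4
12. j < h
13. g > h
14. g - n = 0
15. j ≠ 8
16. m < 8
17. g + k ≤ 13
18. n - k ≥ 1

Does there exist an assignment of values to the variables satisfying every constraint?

Try m = 5, n = 6, k = 4, j = 3, h = 4, g = 6.
Check constraint 1: k - m = -1; constraint 4: n + j = 9. The remaining constraints are straightforward to verify.

Satisfiable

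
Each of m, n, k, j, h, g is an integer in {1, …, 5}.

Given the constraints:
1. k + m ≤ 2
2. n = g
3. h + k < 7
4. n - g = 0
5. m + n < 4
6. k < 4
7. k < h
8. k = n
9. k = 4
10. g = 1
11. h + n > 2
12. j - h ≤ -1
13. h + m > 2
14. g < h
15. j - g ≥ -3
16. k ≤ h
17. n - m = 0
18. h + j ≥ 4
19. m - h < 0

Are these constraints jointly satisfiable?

Constraint 9 fixes k = 4 and constraint 10 fixes g = 1. Constraints 2 and 8 give k = n = g, so k = g. But 4 ≠ 1 — contradiction.

Unsatisfiable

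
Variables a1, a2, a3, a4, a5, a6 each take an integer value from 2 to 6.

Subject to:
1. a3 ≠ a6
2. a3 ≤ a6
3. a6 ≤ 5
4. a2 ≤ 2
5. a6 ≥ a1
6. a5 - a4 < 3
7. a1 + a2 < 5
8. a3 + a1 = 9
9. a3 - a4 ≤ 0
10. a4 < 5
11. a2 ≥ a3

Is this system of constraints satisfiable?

From constraints 4 and 11: a3 ≤ a2 ≤ 2. From constraints 3 and 5: a1 ≤ a6 ≤ 5. Hence a3 + a1 ≤ 7. But constraint 8 requires a3 + a1 = 9, and 9 > 7. Contradiction.

Unsatisfiable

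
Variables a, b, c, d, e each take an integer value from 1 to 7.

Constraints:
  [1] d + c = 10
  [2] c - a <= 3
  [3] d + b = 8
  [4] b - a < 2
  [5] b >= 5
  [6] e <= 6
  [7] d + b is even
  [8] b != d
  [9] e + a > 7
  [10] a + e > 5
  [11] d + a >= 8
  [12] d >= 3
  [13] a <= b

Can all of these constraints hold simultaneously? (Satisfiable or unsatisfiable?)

Satisfiable

Try a = 5, b = 5, c = 7, d = 3, e = 3.
Check constraint 1: d + c = 10; constraint 2: c - a = 2. The remaining constraints are straightforward to verify.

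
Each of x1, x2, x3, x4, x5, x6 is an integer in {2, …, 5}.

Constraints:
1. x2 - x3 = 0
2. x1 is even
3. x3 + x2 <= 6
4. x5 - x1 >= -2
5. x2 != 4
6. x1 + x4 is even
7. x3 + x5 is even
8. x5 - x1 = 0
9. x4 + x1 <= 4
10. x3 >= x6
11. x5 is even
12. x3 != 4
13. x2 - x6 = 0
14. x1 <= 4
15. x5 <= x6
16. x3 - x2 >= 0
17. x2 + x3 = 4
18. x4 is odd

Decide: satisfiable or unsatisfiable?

Unsatisfiable

Constraint 2 makes x1 even and constraint 18 makes x4 odd, so x1 + x4 must be odd. Constraint 6 says x1 + x4 is even — contradiction.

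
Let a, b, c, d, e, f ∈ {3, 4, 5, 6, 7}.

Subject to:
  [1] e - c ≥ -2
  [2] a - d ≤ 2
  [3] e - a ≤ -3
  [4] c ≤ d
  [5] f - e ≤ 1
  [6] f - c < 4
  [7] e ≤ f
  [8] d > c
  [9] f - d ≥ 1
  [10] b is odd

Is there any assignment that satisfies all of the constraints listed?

Constraints 2, 3, 5, and 9 give a − e ≥ 3, e − f ≥ -1, f − d ≥ 1, d − a ≥ -2.
Adding all 4 inequalities: the left sides telescope to 0, and the right sides sum to 3 + (-1) + 1 + (-2) = 1. So 0 ≥ 1, which is false.

Unsatisfiable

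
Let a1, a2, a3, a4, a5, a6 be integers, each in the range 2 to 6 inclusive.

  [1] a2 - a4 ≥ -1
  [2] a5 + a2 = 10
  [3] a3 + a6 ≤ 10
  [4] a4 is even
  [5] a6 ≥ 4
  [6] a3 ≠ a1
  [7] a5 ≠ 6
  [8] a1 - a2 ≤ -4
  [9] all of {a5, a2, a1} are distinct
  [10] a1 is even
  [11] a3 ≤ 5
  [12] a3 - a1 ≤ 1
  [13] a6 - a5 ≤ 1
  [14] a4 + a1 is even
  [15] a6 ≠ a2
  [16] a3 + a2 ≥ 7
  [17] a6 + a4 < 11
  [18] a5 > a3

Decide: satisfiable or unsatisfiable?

Satisfiable

The assignment a1 = 2, a2 = 6, a3 = 3, a4 = 6, a5 = 4, a6 = 4 works:
  constraint 1 holds since a2 - a4 = 0.
  constraint 2 holds since a5 + a2 = 10.
The rest check out directly.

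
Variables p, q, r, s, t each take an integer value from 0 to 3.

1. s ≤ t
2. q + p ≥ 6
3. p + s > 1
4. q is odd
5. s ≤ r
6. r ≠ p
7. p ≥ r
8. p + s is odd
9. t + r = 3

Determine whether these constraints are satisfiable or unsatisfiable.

Try p = 3, q = 3, r = 0, s = 0, t = 3.
Check constraint 2: q + p = 6; constraint 3: p + s = 3; constraint 9: t + r = 3. The remaining constraints are straightforward to verify.

Satisfiable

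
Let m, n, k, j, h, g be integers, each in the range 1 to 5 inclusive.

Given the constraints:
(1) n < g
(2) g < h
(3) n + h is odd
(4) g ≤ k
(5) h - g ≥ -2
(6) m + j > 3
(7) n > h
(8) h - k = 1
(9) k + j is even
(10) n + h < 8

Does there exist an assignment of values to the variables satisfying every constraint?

Constraints 1, 2, and 7 give n < g, g < h, h < n. Chaining: n < g < h < n, which forces n < n — impossible.

Unsatisfiable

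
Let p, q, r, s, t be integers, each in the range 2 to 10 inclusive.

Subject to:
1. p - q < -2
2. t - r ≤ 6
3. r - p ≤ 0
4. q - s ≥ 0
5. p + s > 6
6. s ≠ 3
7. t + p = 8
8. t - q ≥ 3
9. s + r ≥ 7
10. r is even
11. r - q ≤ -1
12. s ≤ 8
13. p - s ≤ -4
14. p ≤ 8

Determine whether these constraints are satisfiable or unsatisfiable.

Constraints 2, 3, 4, 8, and 13 give t − q ≥ 3, q − s ≥ 0, s − p ≥ 4, p − r ≥ 0, r − t ≥ -6.
Adding all 5 inequalities: the left sides telescope to 0, and the right sides sum to 3 + 0 + 4 + 0 + (-6) = 1. So 0 ≥ 1, which is false.

Unsatisfiable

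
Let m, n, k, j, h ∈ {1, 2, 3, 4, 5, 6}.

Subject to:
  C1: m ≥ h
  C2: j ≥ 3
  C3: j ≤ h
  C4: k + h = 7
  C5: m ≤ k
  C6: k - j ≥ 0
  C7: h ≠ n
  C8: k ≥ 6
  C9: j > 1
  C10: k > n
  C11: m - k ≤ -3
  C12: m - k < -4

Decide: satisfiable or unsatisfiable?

From constraint 8: k ≥ 6. From constraints 2 and 3: h ≥ j ≥ 3. Hence k + h ≥ 9. But constraint 4 requires k + h = 7, and 7 < 9. Contradiction.

Unsatisfiable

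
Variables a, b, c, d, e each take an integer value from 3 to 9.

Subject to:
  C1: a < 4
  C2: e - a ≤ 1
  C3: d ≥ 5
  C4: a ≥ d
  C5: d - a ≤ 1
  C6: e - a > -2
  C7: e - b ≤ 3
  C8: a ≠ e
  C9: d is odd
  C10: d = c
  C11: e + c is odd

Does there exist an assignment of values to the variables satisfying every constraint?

Unsatisfiable

From constraints 3 and 4: a ≥ d and d ≥ 5, so a ≥ 5. From constraint 1: a ≤ 3. But 3 < 5, so no value of a works.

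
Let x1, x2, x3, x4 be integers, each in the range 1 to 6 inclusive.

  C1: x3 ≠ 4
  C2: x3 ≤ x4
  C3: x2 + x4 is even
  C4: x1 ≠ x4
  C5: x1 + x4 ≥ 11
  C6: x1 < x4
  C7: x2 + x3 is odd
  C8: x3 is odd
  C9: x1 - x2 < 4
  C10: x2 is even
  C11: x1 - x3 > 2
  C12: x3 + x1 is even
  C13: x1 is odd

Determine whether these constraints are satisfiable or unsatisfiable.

Satisfiable

Try x1 = 5, x2 = 2, x3 = 1, x4 = 6.
Check constraint 5: x1 + x4 = 11; constraint 9: x1 - x2 = 3. The remaining constraints are straightforward to verify.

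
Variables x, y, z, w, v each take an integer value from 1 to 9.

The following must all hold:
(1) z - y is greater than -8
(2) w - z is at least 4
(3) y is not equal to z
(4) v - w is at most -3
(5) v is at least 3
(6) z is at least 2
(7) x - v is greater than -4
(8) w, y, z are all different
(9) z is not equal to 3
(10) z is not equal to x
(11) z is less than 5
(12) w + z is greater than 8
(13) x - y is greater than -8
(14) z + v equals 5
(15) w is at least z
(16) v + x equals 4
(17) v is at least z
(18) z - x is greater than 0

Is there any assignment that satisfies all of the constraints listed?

Try x = 1, y = 7, z = 2, w = 9, v = 3.
Check constraint 1: z - y = -5; constraint 2: w - z = 7. The remaining constraints are straightforward to verify.

Satisfiable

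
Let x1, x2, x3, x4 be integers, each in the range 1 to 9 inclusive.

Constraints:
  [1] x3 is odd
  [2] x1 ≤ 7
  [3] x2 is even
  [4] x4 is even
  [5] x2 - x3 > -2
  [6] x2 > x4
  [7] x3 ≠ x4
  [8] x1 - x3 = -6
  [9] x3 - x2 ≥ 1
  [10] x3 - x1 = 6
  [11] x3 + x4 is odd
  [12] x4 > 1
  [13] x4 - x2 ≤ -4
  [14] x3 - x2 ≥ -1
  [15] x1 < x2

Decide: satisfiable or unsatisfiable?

Satisfiable

Try x1 = 1, x2 = 6, x3 = 7, x4 = 2.
Check constraint 5: x2 - x3 = -1; constraint 8: x1 - x3 = -6. The remaining constraints are straightforward to verify.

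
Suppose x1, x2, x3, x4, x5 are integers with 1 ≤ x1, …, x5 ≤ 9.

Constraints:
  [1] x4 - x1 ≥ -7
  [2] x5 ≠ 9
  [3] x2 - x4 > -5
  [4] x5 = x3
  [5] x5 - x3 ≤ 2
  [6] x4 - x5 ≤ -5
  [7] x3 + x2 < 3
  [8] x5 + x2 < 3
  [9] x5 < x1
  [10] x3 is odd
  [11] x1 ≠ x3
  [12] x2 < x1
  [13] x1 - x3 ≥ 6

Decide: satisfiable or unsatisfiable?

Constraints 1, 5, 6, and 13 give x5 − x4 ≥ 5, x4 − x1 ≥ -7, x1 − x3 ≥ 6, x3 − x5 ≥ -2.
Adding all 4 inequalities: the left sides telescope to 0, and the right sides sum to 5 + (-7) + 6 + (-2) = 2. So 0 ≥ 2, which is false.

Unsatisfiable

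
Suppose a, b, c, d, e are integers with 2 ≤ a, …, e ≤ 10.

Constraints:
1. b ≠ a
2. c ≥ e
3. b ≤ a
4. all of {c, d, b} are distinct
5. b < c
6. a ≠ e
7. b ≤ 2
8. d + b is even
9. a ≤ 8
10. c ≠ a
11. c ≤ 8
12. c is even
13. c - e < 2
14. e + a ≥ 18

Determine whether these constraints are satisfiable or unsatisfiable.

From constraints 2 and 11: e ≤ c ≤ 8. From constraint 9: a ≤ 8. Hence e + a ≤ 16. But constraint 14 requires e + a ≥ 18, and 18 > 16. Contradiction.

Unsatisfiable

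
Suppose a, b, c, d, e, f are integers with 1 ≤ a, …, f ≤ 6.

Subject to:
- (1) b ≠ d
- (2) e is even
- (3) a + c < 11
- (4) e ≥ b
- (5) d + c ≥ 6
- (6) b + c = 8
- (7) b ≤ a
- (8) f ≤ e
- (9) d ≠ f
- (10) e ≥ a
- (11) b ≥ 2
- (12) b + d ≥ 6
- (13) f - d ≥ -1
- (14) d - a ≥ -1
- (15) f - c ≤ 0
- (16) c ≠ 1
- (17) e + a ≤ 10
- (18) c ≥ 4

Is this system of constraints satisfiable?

Satisfiable

The assignment a = 4, b = 3, c = 5, d = 4, e = 4, f = 3 works:
  constraint 3 holds since a + c = 9.
  constraint 5 holds since d + c = 9.
  constraint 6 holds since b + c = 8.
The rest check out directly.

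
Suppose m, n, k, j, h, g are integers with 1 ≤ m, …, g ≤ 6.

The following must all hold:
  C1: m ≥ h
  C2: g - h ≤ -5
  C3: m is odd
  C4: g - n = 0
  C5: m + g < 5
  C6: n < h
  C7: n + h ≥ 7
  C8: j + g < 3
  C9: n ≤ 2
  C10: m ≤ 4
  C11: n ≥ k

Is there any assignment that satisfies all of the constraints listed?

Unsatisfiable

From constraint 9: n ≤ 2. From constraints 1 and 10: h ≤ m ≤ 4. Hence n + h ≤ 6. But constraint 7 requires n + h ≥ 7, and 7 > 6. Contradiction.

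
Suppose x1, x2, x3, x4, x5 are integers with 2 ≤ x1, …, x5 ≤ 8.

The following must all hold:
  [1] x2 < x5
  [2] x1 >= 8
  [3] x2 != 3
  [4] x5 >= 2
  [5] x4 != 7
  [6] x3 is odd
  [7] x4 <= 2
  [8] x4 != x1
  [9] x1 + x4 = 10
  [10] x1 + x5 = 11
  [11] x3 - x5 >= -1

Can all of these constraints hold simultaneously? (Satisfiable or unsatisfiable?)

One satisfying assignment is x1 = 8, x2 = 2, x3 = 3, x4 = 2, x5 = 3.
For the less obvious constraints — constraint 9: x1 + x4 = 10; constraint 10: x1 + x5 = 11 — and the others hold by inspection.

Satisfiable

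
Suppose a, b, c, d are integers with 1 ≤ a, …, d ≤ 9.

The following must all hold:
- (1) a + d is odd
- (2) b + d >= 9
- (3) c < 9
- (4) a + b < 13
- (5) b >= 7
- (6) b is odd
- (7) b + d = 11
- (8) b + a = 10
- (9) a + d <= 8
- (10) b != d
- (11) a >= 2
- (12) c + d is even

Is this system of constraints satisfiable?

Setting (a, b, c, d) = (3, 7, 2, 4) satisfies everything: constraint 2: b + d = 11; constraint 4: a + b = 10; constraint 7: b + d = 11, and the others follow.

Satisfiable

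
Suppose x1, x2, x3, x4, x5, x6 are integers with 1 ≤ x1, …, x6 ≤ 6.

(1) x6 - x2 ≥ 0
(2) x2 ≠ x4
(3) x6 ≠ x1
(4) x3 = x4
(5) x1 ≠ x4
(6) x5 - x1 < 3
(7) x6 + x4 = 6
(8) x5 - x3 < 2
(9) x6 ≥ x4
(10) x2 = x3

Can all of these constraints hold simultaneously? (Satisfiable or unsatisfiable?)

From constraints 4 and 10, x2 = x3 = x4, so x2 = x4. But constraint 2 says x2 ≠ x4. Contradiction.

Unsatisfiable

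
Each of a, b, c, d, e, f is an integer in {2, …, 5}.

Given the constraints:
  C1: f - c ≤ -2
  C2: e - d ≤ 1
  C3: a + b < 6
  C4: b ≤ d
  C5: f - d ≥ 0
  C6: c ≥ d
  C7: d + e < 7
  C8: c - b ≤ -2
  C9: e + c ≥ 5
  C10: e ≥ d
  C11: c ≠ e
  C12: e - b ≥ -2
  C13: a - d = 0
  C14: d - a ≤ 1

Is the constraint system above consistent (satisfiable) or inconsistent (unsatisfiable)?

Unsatisfiable

Constraints 1, 2, 5, 8, and 12 give f − d ≥ 0, d − e ≥ -1, e − b ≥ -2, b − c ≥ 2, c − f ≥ 2.
Adding all 5 inequalities: the left sides telescope to 0, and the right sides sum to 0 + (-1) + (-2) + 2 + 2 = 1. So 0 ≥ 1, which is false.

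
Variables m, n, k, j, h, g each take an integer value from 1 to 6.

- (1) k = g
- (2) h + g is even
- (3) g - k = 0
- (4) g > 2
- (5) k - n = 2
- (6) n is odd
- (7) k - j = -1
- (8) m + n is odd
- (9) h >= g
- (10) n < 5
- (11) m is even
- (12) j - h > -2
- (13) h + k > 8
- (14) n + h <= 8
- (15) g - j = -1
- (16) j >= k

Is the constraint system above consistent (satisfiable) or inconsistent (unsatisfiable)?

Setting (m, n, k, j, h, g) = (6, 3, 5, 6, 5, 5) satisfies everything: constraint 3: g - k = 0; constraint 5: k - n = 2; constraint 7: k - j = -1, and the others follow.

Satisfiable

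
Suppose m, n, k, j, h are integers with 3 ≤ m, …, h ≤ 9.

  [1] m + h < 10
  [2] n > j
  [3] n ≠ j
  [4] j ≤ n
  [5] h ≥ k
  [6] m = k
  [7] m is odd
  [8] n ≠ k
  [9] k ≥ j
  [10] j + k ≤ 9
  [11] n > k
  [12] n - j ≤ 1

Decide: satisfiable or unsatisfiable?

Satisfiable

Setting (m, n, k, j, h) = (3, 4, 3, 3, 4) satisfies everything: constraint 1: m + h = 7; constraint 10: j + k = 6; constraint 12: n - j = 1, and the others follow.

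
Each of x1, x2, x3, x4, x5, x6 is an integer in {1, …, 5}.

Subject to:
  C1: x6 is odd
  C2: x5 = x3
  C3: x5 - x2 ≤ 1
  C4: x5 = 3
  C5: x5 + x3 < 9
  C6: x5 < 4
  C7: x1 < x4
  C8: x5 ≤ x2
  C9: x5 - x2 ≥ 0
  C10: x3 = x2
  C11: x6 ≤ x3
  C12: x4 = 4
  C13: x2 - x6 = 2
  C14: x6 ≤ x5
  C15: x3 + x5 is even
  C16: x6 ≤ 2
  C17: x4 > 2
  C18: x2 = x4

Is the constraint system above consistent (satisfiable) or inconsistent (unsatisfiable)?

Unsatisfiable

Constraint 4 fixes x5 = 3 and constraint 12 fixes x4 = 4. Constraints 2, 10, and 18 give x5 = x3 = x2 = x4, so x5 = x4. But 3 ≠ 4 — contradiction.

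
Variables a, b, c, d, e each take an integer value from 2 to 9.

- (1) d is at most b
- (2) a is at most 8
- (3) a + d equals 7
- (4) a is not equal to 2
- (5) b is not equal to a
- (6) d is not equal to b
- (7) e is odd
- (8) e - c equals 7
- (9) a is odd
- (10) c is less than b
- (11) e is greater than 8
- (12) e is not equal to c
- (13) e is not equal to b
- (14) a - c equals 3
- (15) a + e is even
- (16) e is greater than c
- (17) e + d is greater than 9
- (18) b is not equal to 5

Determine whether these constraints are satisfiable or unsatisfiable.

Satisfiable

One satisfying assignment is a = 5, b = 7, c = 2, d = 2, e = 9.
For the less obvious constraints — constraint 3: a + d = 7; constraint 8: e - c = 7 — and the others hold by inspection.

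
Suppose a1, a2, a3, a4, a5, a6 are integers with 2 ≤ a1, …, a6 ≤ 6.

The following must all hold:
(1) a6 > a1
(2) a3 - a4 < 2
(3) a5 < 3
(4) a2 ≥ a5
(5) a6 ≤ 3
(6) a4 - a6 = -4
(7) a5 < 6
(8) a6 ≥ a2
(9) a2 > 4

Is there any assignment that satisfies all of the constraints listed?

From constraint 9: a2 ≥ 5. From constraints 5 and 8: a2 ≤ a6 and a6 ≤ 3, so a2 ≤ 3. But 3 < 5, so no value of a2 works.

Unsatisfiable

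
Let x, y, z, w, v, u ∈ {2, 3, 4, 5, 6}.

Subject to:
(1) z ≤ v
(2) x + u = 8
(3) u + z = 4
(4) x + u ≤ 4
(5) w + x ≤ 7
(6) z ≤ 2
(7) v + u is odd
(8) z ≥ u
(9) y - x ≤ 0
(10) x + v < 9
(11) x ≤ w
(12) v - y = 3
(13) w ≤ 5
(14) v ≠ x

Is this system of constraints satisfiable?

From constraints 11 and 13: x ≤ w ≤ 5. From constraints 6 and 8: u ≤ z ≤ 2. Hence x + u ≤ 7. But constraint 2 requires x + u = 8, and 8 > 7. Contradiction.

Unsatisfiable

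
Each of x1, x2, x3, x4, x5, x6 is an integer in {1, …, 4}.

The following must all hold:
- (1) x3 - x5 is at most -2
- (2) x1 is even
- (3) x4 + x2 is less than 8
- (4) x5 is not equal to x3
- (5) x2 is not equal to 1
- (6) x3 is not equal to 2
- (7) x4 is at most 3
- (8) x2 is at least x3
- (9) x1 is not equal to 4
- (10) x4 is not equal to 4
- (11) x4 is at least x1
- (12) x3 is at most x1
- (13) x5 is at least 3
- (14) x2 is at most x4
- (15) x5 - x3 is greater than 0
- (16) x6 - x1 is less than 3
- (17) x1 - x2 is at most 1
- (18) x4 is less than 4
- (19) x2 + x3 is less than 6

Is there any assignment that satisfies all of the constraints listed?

Satisfiable

One satisfying assignment is x1 = 2, x2 = 3, x3 = 1, x4 = 3, x5 = 3, x6 = 4.
For the less obvious constraints — constraint 1: x3 - x5 = -2; constraint 3: x4 + x2 = 6; constraint 15: x5 - x3 = 2 — and the others hold by inspection.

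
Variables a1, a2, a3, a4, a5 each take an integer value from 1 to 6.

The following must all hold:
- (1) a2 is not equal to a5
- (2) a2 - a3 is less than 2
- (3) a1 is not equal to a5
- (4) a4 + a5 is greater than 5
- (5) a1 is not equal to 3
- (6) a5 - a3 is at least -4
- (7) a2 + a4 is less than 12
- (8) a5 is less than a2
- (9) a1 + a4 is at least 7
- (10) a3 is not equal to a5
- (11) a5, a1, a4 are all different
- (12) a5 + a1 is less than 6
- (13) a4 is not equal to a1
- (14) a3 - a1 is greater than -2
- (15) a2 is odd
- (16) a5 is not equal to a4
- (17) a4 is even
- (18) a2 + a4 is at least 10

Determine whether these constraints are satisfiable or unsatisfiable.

Take a1 = 4, a2 = 5, a3 = 5, a4 = 6, a5 = 1. Then constraint 2: a2 - a3 = 0; constraint 4: a4 + a5 = 7; constraint 6: a5 - a3 = -4, and every other listed constraint is also met.

Satisfiable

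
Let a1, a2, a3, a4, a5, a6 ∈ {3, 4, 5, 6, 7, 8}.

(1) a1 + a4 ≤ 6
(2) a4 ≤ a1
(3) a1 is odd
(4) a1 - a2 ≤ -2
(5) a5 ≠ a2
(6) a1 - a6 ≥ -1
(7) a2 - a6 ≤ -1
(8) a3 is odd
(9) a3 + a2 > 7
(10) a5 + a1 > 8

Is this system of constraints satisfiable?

Constraints 4, 6, and 7 give a1 − a6 ≥ -1, a6 − a2 ≥ 1, a2 − a1 ≥ 2.
Adding all 3 inequalities: the left sides telescope to 0, and the right sides sum to (-1) + 1 + 2 = 2. So 0 ≥ 2, which is false.

Unsatisfiable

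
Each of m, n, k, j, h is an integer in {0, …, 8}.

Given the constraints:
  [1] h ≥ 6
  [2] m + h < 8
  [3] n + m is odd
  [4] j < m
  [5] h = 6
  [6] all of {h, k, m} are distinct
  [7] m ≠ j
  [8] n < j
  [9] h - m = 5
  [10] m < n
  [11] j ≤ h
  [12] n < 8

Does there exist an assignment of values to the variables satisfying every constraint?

Constraints 4, 8, and 10 give j < m, m < n, n < j. Chaining: j < m < n < j, which forces j < j — impossible.

Unsatisfiable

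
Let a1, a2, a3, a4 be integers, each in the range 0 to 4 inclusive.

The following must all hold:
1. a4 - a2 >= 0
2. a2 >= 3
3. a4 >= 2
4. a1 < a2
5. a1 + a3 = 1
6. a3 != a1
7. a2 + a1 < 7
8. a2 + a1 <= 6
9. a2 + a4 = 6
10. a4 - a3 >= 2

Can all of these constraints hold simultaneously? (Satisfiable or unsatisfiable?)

The assignment a1 = 1, a2 = 3, a3 = 0, a4 = 3 works:
  constraint 1 holds since a4 - a2 = 0.
  constraint 5 holds since a1 + a3 = 1.
  constraint 7 holds since a2 + a1 = 4.
The rest check out directly.

Satisfiable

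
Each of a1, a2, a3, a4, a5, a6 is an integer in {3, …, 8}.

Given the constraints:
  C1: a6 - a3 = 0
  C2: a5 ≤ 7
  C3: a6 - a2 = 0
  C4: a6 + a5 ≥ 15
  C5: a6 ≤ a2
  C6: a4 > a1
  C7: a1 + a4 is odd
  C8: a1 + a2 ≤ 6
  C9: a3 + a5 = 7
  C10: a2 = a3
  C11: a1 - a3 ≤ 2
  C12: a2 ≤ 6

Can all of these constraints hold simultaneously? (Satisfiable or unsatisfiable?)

From constraints 5 and 12: a6 ≤ a2 ≤ 6. From constraint 2: a5 ≤ 7. Hence a6 + a5 ≤ 13. But constraint 4 requires a6 + a5 ≥ 15, and 15 > 13. Contradiction.

Unsatisfiable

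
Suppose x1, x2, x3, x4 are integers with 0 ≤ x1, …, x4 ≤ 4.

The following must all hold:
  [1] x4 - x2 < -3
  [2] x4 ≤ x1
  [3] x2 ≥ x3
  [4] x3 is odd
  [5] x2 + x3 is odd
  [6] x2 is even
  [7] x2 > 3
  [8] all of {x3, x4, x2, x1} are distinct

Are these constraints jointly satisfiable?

Satisfiable

Take x1 = 3, x2 = 4, x3 = 1, x4 = 0. Then constraint 1: x4 - x2 = -4; constraint 4: x3 = 1 is odd; constraint 8: values 1, 0, 4, 3 are distinct, and every other listed constraint is also met.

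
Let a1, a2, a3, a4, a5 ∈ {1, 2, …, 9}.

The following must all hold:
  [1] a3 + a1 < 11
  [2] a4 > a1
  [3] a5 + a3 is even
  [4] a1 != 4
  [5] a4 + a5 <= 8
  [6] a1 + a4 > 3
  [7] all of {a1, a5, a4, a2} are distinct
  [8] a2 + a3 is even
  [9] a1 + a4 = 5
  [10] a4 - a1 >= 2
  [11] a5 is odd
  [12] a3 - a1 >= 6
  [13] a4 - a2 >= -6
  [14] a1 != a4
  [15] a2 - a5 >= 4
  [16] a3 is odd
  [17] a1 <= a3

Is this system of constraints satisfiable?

Satisfiable

The assignment a1 = 1, a2 = 7, a3 = 9, a4 = 4, a5 = 3 works:
  constraint 1 holds since a3 + a1 = 10.
  constraint 5 holds since a4 + a5 = 7.
The rest check out directly.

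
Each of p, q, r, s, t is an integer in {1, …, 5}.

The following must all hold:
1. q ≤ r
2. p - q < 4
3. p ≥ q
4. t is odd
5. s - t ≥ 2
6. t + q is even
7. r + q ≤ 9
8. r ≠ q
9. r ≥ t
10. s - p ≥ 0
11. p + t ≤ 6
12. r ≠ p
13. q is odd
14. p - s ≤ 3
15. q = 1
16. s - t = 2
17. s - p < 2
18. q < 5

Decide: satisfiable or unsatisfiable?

Try p = 3, q = 1, r = 5, s = 3, t = 1.
Check constraint 2: p - q = 2; constraint 5: s - t = 2; constraint 7: r + q = 6. The remaining constraints are straightforward to verify.

Satisfiable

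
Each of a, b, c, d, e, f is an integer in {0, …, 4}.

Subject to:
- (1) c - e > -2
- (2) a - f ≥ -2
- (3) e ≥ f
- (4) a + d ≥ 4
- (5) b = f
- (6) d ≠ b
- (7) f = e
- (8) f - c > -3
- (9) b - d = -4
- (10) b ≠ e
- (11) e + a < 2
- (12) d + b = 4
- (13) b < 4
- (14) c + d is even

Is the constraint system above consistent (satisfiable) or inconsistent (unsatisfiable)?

From constraints 5 and 7, b = f = e, so b = e. But constraint 10 says b ≠ e. Contradiction.

Unsatisfiable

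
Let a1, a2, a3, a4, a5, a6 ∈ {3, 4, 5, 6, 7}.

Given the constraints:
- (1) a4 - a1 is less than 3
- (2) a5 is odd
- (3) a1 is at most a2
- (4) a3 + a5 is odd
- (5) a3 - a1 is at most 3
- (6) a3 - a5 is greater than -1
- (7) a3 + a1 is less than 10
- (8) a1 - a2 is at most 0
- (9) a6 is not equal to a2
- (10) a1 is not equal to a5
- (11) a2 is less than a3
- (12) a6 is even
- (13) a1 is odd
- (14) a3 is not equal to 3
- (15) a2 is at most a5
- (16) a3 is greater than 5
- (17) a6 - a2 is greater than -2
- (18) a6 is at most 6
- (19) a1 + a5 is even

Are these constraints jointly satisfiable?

Try a1 = 3, a2 = 5, a3 = 6, a4 = 3, a5 = 5, a6 = 4.
Check constraint 1: a4 - a1 = 0; constraint 5: a3 - a1 = 3; constraint 6: a3 - a5 = 1. The remaining constraints are straightforward to verify.

Satisfiable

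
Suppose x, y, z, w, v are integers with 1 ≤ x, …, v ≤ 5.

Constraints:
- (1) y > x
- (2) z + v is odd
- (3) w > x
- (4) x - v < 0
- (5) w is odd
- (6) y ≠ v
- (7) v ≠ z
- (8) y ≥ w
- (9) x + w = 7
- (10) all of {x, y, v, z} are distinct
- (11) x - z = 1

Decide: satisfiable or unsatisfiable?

Take x = 2, y = 5, z = 1, w = 5, v = 4. Then constraint 4: x - v = -2; constraint 9: x + w = 7; constraint 11: x - z = 1, and every other listed constraint is also met.

Satisfiable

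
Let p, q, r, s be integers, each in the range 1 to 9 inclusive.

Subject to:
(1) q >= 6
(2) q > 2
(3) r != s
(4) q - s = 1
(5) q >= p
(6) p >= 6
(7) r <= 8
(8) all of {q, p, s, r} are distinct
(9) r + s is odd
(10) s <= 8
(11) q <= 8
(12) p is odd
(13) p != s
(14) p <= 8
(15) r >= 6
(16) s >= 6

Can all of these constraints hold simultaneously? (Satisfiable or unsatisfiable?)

Constraints 1, 6, 7, 10, 11, 14, 15, and 16 confine each of q, p, s, r to the 3 values {6, …, 8}.
Constraint 8 requires all 4 of them to be distinct, but only 3 values are available — impossible by the pigeonhole principle.

Unsatisfiable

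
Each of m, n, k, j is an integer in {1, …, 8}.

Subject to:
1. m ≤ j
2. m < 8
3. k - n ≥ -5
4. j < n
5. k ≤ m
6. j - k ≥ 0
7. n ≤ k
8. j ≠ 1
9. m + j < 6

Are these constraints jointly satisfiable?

Unsatisfiable

Constraints 1, 4, 5, and 7 give n ≤ k, k ≤ m, m ≤ j, j < n. Chaining: n ≤ k ≤ m ≤ j < n, which forces n < n — impossible.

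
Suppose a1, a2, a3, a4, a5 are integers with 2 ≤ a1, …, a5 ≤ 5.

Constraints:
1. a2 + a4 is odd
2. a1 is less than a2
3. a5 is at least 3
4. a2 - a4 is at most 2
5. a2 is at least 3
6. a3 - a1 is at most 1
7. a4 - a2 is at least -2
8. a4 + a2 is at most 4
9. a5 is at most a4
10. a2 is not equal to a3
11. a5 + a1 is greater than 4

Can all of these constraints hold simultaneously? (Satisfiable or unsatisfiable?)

Unsatisfiable

From constraints 3 and 9: a4 ≥ a5 ≥ 3. From constraint 5: a2 ≥ 3. Hence a4 + a2 ≥ 6. But constraint 8 requires a4 + a2 ≤ 4, and 4 < 6. Contradiction.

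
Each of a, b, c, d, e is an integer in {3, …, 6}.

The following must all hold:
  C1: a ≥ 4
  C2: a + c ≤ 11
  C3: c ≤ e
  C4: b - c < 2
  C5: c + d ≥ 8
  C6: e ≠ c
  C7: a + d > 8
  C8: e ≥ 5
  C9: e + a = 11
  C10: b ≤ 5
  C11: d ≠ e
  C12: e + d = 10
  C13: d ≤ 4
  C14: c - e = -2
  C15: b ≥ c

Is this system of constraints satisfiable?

One satisfying assignment is a = 5, b = 4, c = 4, d = 4, e = 6.
For the less obvious constraints — constraint 2: a + c = 9; constraint 4: b - c = 0; constraint 5: c + d = 8 — and the others hold by inspection.

Satisfiable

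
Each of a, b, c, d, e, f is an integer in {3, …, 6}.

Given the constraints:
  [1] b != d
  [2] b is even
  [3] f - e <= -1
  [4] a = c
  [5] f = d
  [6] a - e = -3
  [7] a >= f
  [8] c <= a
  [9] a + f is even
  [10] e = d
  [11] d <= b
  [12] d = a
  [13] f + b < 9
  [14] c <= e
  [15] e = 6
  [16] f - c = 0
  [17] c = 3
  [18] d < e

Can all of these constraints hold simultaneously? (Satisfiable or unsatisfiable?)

Unsatisfiable

Constraint 15 fixes e = 6 and constraint 17 fixes c = 3. Constraints 4, 10, and 12 give e = d = a = c, so e = c. But 6 ≠ 3 — contradiction.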